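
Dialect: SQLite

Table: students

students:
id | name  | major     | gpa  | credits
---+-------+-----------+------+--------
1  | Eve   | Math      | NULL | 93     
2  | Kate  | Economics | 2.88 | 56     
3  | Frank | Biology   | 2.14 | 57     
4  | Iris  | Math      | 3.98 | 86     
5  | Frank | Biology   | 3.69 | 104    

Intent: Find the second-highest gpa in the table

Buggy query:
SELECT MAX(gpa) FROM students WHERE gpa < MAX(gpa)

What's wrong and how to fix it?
Bug: The inner MAX is an aggregate inside WHERE, which is not allowed

Fix: Compute the overall MAX in a subquery, then take MAX of rows below it

Corrected query:
SELECT MAX(gpa) FROM students WHERE gpa < (SELECT MAX(gpa) FROM students)

Result:
MAX(gpa)
--------
3.69    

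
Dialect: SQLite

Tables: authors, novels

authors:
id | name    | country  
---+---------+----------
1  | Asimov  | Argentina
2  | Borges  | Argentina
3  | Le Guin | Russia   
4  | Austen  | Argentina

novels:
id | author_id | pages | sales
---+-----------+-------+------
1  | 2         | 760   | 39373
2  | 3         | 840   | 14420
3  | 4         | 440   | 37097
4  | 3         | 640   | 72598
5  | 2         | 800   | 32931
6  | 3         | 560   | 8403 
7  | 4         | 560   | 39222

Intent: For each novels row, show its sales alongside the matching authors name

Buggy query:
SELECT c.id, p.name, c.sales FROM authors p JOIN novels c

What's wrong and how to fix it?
Bug: JOIN with no ON clause produces a cartesian product; every novels row pairs with every authors row

Fix: Add ON c.author_id = p.id to the JOIN

Corrected query:
SELECT c.id, p.name, c.sales FROM authors p JOIN novels c ON c.author_id = p.id

Result:
id | name    | sales
---+---------+------
1  | Borges  | 39373
2  | Le Guin | 14420
3  | Austen  | 37097
4  | Le Guin | 72598
5  | Borges  | 32931
6  | Le Guin | 8403 
7  | Austen  | 39222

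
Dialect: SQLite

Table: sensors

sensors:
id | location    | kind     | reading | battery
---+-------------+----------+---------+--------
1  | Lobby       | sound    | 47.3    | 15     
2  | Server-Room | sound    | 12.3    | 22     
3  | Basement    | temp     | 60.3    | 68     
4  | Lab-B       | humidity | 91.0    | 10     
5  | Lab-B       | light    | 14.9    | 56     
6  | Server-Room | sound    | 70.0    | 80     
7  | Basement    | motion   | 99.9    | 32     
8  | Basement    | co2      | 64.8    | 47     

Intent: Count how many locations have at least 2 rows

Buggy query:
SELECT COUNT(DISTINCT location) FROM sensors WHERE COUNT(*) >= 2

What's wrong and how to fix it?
Bug: WHERE filters individual rows, not groups, so a group-level COUNT is invalid there

Fix: Use a subquery that GROUPs and filters with HAVING, then count its rows

Corrected query:
SELECT COUNT(*) FROM (SELECT location FROM sensors GROUP BY location HAVING COUNT(*) >= 2)

Result:
COUNT(*)
--------
3       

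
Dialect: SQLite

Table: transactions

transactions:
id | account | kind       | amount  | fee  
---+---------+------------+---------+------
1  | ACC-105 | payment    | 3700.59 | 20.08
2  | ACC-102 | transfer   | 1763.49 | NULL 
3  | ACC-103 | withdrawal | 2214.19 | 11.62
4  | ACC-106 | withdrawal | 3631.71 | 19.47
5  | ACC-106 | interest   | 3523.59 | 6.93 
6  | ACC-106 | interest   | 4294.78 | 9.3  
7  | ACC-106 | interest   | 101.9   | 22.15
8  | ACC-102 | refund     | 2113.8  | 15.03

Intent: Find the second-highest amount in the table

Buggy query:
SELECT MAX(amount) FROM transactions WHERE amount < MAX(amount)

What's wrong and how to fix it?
Bug: MAX(amount) on the right of the comparison is an aggregate-in-WHERE error

Fix: Compute the overall MAX in a subquery, then take MAX of rows below it

Corrected query:
SELECT MAX(amount) FROM transactions WHERE amount < (SELECT MAX(amount) FROM transactions)

Result:
MAX(amount)
-----------
3700.59    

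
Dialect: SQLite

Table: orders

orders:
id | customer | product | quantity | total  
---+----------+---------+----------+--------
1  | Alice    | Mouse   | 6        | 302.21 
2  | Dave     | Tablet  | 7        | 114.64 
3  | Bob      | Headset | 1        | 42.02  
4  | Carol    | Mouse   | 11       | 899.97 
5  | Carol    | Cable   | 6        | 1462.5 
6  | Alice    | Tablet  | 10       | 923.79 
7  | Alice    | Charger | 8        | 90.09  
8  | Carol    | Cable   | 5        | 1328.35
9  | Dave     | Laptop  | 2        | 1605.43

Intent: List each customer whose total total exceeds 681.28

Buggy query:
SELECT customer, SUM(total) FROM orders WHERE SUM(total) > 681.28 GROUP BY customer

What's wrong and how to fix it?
Bug: Aggregate functions cannot appear in a WHERE clause

Fix: Use HAVING (which filters groups after aggregation) instead of WHERE

Corrected query:
SELECT customer, SUM(total) FROM orders GROUP BY customer HAVING SUM(total) > 681.28

Result:
customer | SUM(total)
---------+-----------
Alice    | 1316.09   
Carol    | 3690.82   
Dave     | 1720.07   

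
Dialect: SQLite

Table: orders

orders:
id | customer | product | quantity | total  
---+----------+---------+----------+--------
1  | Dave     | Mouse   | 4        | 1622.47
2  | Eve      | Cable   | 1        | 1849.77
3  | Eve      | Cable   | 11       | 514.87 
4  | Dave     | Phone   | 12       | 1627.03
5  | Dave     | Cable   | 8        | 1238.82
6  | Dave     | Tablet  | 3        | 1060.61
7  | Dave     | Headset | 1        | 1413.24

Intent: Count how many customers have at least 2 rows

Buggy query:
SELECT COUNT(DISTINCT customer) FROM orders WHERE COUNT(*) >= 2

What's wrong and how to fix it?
Bug: WHERE filters individual rows, not groups, so a group-level COUNT is invalid there

Fix: Group first with HAVING COUNT(*) >= 2, then COUNT the resulting groups

Corrected query:
SELECT COUNT(*) FROM (SELECT customer FROM orders GROUP BY customer HAVING COUNT(*) >= 2)

Result:
COUNT(*)
--------
2       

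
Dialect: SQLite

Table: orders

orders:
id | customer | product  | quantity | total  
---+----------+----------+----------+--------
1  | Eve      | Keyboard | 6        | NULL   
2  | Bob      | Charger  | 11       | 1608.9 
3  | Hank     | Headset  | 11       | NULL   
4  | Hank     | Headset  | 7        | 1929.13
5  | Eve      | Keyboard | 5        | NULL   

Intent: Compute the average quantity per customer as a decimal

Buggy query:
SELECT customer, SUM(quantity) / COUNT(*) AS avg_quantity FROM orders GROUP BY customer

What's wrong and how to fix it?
Bug: SUM(quantity) and COUNT(*) are both integers; the division truncates the fractional part

Fix: Cast one side to REAL so the division keeps the fractional part

Corrected query:
SELECT customer, SUM(quantity) * 1.0 / COUNT(*) AS avg_quantity FROM orders GROUP BY customer

Result:
customer | avg_quantity
---------+-------------
Bob      | 11          
Eve      | 5.5         
Hank     | 9           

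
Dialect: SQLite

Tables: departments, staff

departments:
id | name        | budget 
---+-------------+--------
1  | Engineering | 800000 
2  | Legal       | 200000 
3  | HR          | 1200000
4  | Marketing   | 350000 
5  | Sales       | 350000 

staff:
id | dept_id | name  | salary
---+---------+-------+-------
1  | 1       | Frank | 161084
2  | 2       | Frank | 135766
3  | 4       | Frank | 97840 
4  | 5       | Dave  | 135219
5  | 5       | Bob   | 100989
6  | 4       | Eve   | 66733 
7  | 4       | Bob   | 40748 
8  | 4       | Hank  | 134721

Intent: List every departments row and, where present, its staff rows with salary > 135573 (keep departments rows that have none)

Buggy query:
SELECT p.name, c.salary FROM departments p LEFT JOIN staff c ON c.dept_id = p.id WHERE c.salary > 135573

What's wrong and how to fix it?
Bug: Filtering c.salary in WHERE discards the NULL rows produced by LEFT JOIN, turning it into an inner join

Fix: Move the right-table condition into the ON clause so unmatched parents are kept

Corrected query:
SELECT p.name, c.salary FROM departments p LEFT JOIN staff c ON c.dept_id = p.id AND c.salary > 135573

Result:
name        | salary
------------+-------
Engineering | 161084
Legal       | 135766
HR          | NULL  
Marketing   | NULL  
Sales       | NULL  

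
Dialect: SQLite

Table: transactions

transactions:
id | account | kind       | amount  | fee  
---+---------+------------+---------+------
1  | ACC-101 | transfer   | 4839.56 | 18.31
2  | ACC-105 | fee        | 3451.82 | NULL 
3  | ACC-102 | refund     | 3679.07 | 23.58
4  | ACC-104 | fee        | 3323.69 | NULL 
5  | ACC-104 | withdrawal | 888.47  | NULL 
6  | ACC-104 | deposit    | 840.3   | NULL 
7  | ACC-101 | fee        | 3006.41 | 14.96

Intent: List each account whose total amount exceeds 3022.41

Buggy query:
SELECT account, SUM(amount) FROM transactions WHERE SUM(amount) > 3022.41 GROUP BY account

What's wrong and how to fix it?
Bug: Aggregate functions cannot appear in a WHERE clause

Fix: Use HAVING (which filters groups after aggregation) instead of WHERE

Corrected query:
SELECT account, SUM(amount) FROM transactions GROUP BY account HAVING SUM(amount) > 3022.41

Result:
account | SUM(amount)
--------+------------
ACC-101 | 7845.97    
ACC-102 | 3679.07    
ACC-104 | 5052.46    
ACC-105 | 3451.82    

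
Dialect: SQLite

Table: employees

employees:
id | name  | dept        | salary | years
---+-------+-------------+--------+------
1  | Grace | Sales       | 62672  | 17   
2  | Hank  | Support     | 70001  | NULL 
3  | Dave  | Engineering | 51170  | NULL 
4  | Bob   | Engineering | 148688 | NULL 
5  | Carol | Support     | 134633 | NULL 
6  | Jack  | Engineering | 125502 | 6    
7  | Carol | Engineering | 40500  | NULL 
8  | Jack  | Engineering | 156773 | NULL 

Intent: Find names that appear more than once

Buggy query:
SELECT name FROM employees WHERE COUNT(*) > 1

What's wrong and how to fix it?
Bug: WHERE can't reference COUNT(*); aggregates are computed after WHERE

Fix: Group first, then use HAVING for the count condition

Corrected query:
SELECT name FROM employees GROUP BY name HAVING COUNT(*) > 1

Result:
name 
-----
Carol
Jack 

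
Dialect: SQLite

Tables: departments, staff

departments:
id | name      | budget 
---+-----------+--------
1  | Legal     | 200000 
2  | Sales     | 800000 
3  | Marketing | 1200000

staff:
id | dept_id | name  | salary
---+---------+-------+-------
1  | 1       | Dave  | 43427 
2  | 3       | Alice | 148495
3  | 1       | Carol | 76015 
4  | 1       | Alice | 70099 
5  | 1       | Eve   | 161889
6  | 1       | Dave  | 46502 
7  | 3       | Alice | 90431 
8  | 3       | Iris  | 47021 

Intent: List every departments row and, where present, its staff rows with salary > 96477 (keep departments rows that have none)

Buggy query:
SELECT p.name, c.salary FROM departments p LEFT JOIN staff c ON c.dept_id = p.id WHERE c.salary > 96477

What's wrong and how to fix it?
Bug: A WHERE condition on the right-hand table after LEFT JOIN drops unmatched parents

Fix: Put 'c.salary > 96477' in the JOIN's ON clause instead of WHERE

Corrected query:
SELECT p.name, c.salary FROM departments p LEFT JOIN staff c ON c.dept_id = p.id AND c.salary > 96477

Result:
name      | salary
----------+-------
Legal     | 161889
Sales     | NULL  
Marketing | 148495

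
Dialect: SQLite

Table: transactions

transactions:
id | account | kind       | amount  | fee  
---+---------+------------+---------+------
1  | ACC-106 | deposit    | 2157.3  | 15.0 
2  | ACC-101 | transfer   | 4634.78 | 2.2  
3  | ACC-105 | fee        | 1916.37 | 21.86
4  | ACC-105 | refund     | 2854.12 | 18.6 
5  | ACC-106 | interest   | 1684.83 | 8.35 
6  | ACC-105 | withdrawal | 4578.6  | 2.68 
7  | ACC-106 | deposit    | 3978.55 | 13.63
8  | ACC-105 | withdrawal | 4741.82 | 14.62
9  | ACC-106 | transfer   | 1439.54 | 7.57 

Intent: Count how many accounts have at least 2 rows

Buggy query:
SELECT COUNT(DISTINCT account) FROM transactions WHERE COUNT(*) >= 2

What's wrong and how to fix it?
Bug: COUNT(*) cannot appear in WHERE; the per-group count doesn't exist yet

Fix: Use a subquery that GROUPs and filters with HAVING, then count its rows

Corrected query:
SELECT COUNT(*) FROM (SELECT account FROM transactions GROUP BY account HAVING COUNT(*) >= 2)

Result:
COUNT(*)
--------
2       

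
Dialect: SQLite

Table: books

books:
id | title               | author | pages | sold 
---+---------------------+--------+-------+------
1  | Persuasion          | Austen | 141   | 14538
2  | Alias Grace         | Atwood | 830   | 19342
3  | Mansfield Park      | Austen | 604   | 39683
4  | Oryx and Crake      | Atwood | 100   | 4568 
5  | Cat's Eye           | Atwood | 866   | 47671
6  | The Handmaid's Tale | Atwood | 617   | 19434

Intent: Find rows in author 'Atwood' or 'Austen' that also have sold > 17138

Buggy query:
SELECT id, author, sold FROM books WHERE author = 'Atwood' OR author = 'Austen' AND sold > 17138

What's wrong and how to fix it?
Bug: AND binds tighter than OR, so this parses as author = 'Atwood' OR (author = 'Austen' AND sold > 17138)

Fix: Add parentheses around the OR so the AND applies to both alternatives

Corrected query:
SELECT id, author, sold FROM books WHERE (author = 'Atwood' OR author = 'Austen') AND sold > 17138

Result:
id | author | sold 
---+--------+------
2  | Atwood | 19342
3  | Austen | 39683
5  | Atwood | 47671
6  | Atwood | 19434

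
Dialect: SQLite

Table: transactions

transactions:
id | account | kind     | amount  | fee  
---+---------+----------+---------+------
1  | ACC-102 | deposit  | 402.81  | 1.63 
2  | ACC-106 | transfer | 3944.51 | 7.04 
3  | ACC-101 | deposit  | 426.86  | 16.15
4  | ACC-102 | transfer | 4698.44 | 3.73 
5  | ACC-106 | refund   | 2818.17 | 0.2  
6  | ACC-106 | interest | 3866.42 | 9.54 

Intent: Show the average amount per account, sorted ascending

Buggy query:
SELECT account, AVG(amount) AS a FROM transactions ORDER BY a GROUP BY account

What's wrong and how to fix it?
Bug: ORDER BY appears before GROUP BY; SQL clause order requires GROUP BY first

Fix: Move ORDER BY to the end, after GROUP BY

Corrected query:
SELECT account, AVG(amount) AS a FROM transactions GROUP BY account ORDER BY a

Result:
account | a          
--------+------------
ACC-101 | 426.86     
ACC-102 | 2550.625   
ACC-106 | 3543.033333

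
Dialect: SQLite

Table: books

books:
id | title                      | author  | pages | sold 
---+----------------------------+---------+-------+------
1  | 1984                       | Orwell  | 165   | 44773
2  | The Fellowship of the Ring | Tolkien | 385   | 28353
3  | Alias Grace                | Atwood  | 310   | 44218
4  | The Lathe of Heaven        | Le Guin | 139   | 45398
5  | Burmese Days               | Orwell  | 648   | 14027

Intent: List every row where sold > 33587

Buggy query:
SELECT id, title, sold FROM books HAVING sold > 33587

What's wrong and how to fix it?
Bug: This is a non-aggregate query (no GROUP BY, no aggregates), so in SQLite the HAVING clause is invalid here; a row-level condition belongs in WHERE

Fix: Use WHERE for row-level filtering

Corrected query:
SELECT id, title, sold FROM books WHERE sold > 33587

Result:
id | title               | sold 
---+---------------------+------
1  | 1984                | 44773
3  | Alias Grace         | 44218
4  | The Lathe of Heaven | 45398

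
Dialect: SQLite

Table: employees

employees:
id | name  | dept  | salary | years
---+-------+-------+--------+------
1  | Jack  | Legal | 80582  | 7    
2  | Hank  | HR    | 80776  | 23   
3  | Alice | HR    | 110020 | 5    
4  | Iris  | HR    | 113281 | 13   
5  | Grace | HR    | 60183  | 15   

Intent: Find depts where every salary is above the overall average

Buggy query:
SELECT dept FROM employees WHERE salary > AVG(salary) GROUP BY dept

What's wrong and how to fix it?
Bug: WHERE evaluates per row before aggregation, so AVG() is unavailable

Fix: Compute the overall average in a scalar subquery and compare each group's MIN against it in HAVING

Corrected query:
SELECT dept FROM employees GROUP BY dept HAVING MIN(salary) > (SELECT AVG(salary) FROM employees)

Result:
(no rows)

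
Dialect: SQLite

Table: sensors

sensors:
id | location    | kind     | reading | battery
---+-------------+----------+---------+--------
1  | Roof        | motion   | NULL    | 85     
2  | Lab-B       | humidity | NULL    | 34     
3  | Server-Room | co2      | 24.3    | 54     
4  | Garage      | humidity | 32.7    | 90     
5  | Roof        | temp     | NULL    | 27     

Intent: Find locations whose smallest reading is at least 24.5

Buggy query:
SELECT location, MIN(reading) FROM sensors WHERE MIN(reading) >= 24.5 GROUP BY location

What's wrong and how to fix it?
Bug: Aggregates like MIN are computed per group after WHERE runs

Fix: Replace WHERE with HAVING after the GROUP BY

Corrected query:
SELECT location, MIN(reading) FROM sensors GROUP BY location HAVING MIN(reading) >= 24.5

Result:
location | MIN(reading)
---------+-------------
Garage   | 32.7        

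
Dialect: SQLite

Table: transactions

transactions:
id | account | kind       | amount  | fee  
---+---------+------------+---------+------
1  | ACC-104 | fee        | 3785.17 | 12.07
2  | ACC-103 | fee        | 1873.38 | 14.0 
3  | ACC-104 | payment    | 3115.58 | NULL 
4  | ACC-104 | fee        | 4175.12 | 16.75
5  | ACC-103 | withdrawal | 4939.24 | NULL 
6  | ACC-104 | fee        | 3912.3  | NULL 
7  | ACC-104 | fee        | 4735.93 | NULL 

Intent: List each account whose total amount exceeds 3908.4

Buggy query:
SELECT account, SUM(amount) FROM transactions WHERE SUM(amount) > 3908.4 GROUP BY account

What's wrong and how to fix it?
Bug: Aggregate functions cannot appear in a WHERE clause

Fix: Use HAVING (which filters groups after aggregation) instead of WHERE

Corrected query:
SELECT account, SUM(amount) FROM transactions GROUP BY account HAVING SUM(amount) > 3908.4

Result:
account | SUM(amount)
--------+------------
ACC-103 | 6812.62    
ACC-104 | 19724.1    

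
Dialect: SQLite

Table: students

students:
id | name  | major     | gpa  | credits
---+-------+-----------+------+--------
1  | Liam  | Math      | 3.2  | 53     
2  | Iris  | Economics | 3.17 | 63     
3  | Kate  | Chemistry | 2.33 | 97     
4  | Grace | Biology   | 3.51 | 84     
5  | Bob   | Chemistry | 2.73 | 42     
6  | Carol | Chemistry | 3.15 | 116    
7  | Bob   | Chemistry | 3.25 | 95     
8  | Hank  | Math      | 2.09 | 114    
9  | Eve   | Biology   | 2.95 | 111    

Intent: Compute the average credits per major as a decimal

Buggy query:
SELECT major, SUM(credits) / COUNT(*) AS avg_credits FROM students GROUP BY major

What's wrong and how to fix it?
Bug: SUM(credits) and COUNT(*) are both integers; the division truncates the fractional part

Fix: Cast one side to REAL so the division keeps the fractional part

Corrected query:
SELECT major, SUM(credits) * 1.0 / COUNT(*) AS avg_credits FROM students GROUP BY major

Result:
major     | avg_credits
----------+------------
Biology   | 97.5       
Chemistry | 87.5       
Economics | 63         
Math      | 83.5       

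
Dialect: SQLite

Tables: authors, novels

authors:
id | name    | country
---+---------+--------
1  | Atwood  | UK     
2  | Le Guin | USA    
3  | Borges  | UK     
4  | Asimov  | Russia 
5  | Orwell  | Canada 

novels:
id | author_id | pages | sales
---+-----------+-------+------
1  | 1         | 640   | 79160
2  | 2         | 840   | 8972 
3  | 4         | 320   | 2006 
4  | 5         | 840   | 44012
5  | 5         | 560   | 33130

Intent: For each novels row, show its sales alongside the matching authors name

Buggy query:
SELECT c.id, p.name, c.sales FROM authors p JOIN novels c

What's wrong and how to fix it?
Bug: JOIN with no ON clause produces a cartesian product; every novels row pairs with every authors row

Fix: Specify the join condition linking the foreign key to the parent id

Corrected query:
SELECT c.id, p.name, c.sales FROM authors p JOIN novels c ON c.author_id = p.id

Result:
id | name    | sales
---+---------+------
1  | Atwood  | 79160
2  | Le Guin | 8972 
3  | Asimov  | 2006 
4  | Orwell  | 44012
5  | Orwell  | 33130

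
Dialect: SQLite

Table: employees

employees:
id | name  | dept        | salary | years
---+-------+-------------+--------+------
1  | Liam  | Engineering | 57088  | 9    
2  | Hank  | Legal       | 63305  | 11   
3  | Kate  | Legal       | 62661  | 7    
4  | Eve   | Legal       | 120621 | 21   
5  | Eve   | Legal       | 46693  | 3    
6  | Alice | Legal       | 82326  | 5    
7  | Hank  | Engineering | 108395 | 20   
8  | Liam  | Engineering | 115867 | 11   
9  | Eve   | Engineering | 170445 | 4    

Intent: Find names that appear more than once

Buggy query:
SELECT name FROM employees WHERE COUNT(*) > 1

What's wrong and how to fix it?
Bug: WHERE can't reference COUNT(*); aggregates are computed after WHERE

Fix: Group first, then use HAVING for the count condition

Corrected query:
SELECT name FROM employees GROUP BY name HAVING COUNT(*) > 1

Result:
name
----
Eve 
Hank
Liam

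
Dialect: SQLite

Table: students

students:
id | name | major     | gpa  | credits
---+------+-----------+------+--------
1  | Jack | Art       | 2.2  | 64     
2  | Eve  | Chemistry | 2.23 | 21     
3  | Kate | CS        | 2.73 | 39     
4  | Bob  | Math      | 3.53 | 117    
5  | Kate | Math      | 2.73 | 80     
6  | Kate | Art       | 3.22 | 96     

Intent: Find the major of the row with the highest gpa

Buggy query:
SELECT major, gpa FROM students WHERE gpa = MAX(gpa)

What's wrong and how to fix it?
Bug: MAX(gpa) is an aggregate and cannot be used directly in WHERE

Fix: Wrap MAX in a scalar subquery so WHERE compares against a single value

Corrected query:
SELECT major, gpa FROM students WHERE gpa = (SELECT MAX(gpa) FROM students)

Result:
major | gpa 
------+-----
Math  | 3.53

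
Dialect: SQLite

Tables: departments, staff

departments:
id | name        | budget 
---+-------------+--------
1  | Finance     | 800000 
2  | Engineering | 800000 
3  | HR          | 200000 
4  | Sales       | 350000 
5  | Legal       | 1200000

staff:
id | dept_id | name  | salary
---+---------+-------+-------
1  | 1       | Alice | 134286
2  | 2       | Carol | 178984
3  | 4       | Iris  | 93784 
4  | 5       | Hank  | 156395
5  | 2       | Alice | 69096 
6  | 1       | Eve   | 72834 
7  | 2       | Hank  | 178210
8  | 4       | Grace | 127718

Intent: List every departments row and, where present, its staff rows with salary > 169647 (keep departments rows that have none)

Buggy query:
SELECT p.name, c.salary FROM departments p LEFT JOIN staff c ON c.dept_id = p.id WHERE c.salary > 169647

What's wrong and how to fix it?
Bug: Filtering c.salary in WHERE discards the NULL rows produced by LEFT JOIN, turning it into an inner join

Fix: Put 'c.salary > 169647' in the JOIN's ON clause instead of WHERE

Corrected query:
SELECT p.name, c.salary FROM departments p LEFT JOIN staff c ON c.dept_id = p.id AND c.salary > 169647

Result:
name        | salary
------------+-------
Finance     | NULL  
Engineering | 178210
Engineering | 178984
HR          | NULL  
Sales       | NULL  
Legal       | NULL  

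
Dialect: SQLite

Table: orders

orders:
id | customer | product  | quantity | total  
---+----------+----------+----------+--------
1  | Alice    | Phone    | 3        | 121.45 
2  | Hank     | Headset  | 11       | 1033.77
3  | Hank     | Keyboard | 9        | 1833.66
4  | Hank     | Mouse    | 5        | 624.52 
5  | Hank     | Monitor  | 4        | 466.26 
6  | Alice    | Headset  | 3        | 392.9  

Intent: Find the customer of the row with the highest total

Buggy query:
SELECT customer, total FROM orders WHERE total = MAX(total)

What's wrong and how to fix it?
Bug: WHERE is evaluated per row; an aggregate over the whole table isn't defined there

Fix: Use a subquery: WHERE total = (SELECT MAX(total) FROM orders)

Corrected query:
SELECT customer, total FROM orders WHERE total = (SELECT MAX(total) FROM orders)

Result:
customer | total  
---------+--------
Hank     | 1833.66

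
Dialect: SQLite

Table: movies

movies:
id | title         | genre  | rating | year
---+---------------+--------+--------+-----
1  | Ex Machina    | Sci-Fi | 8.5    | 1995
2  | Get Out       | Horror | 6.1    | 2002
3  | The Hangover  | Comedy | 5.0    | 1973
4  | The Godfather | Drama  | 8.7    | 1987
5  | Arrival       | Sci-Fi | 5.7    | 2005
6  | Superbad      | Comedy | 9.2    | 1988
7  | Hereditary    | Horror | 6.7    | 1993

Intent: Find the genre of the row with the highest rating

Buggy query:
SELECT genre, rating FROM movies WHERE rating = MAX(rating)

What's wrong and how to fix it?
Bug: WHERE is evaluated per row; an aggregate over the whole table isn't defined there

Fix: Wrap MAX in a scalar subquery so WHERE compares against a single value

Corrected query:
SELECT genre, rating FROM movies WHERE rating = (SELECT MAX(rating) FROM movies)

Result:
genre  | rating
-------+-------
Comedy | 9.2   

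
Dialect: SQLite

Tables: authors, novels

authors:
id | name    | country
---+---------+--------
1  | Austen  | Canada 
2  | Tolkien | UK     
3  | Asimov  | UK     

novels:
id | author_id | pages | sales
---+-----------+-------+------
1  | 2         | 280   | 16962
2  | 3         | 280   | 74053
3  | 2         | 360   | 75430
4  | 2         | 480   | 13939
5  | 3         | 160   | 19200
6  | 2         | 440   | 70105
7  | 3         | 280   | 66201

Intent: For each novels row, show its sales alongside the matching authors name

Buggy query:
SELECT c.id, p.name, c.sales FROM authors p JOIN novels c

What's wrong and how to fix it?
Bug: Missing join condition: each novels row is matched to all authors rows instead of just its own

Fix: Specify the join condition linking the foreign key to the parent id

Corrected query:
SELECT c.id, p.name, c.sales FROM authors p JOIN novels c ON c.author_id = p.id

Result:
id | name    | sales
---+---------+------
1  | Tolkien | 16962
2  | Asimov  | 74053
3  | Tolkien | 75430
4  | Tolkien | 13939
5  | Asimov  | 19200
6  | Tolkien | 70105
7  | Asimov  | 66201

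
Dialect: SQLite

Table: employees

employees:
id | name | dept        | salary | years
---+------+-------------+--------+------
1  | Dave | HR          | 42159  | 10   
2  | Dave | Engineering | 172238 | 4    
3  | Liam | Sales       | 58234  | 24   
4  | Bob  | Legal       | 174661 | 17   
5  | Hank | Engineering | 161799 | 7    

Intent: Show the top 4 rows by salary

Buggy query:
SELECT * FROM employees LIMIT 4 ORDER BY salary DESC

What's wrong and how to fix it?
Bug: LIMIT must come after ORDER BY

Fix: Swap the clauses: ORDER BY first, then LIMIT

Corrected query:
SELECT * FROM employees ORDER BY salary DESC LIMIT 4

Result:
id | name | dept        | salary | years
---+------+-------------+--------+------
4  | Bob  | Legal       | 174661 | 17   
2  | Dave | Engineering | 172238 | 4    
5  | Hank | Engineering | 161799 | 7    
3  | Liam | Sales       | 58234  | 24   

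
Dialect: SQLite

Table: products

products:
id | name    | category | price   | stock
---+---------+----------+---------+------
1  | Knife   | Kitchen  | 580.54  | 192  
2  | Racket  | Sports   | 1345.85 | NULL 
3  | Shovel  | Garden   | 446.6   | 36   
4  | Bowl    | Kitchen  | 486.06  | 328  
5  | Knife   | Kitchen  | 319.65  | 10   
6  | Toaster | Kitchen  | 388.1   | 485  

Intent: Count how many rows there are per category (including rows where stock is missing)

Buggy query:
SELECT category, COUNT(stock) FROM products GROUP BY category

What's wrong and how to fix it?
Bug: COUNT(stock) skips NULLs, so groups with missing stock are undercounted

Fix: Use COUNT(*) to count all rows regardless of NULL

Corrected query:
SELECT category, COUNT(*) FROM products GROUP BY category

Result:
category | COUNT(*)
---------+---------
Garden   | 1       
Kitchen  | 4       
Sports   | 1       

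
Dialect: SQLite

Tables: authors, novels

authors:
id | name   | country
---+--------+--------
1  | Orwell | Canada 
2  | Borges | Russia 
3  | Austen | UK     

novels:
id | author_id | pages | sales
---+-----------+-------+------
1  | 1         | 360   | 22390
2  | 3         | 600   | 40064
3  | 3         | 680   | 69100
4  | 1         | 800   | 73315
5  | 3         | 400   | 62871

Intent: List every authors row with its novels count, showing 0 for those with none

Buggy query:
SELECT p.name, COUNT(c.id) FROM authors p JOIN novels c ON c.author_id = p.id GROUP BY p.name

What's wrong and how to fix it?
Bug: INNER JOIN drops authors rows that have no matching novels rows

Fix: Use LEFT JOIN so parents without children still appear (COUNT(c.id) gives 0)

Corrected query:
SELECT p.name, COUNT(c.id) FROM authors p LEFT JOIN novels c ON c.author_id = p.id GROUP BY p.name

Result:
name   | COUNT(c.id)
-------+------------
Austen | 3          
Borges | 0          
Orwell | 2          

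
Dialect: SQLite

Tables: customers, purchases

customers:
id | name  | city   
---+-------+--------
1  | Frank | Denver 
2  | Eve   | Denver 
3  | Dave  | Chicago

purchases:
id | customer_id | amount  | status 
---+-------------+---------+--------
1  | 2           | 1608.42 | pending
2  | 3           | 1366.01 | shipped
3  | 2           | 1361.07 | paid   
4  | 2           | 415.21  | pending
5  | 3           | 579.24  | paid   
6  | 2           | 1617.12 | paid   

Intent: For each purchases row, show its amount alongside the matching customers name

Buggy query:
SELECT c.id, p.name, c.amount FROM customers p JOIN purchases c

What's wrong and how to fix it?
Bug: JOIN with no ON clause produces a cartesian product; every purchases row pairs with every customers row

Fix: Specify the join condition linking the foreign key to the parent id

Corrected query:
SELECT c.id, p.name, c.amount FROM customers p JOIN purchases c ON c.customer_id = p.id

Result:
id | name | amount 
---+------+--------
1  | Eve  | 1608.42
2  | Dave | 1366.01
3  | Eve  | 1361.07
4  | Eve  | 415.21 
5  | Dave | 579.24 
6  | Eve  | 1617.12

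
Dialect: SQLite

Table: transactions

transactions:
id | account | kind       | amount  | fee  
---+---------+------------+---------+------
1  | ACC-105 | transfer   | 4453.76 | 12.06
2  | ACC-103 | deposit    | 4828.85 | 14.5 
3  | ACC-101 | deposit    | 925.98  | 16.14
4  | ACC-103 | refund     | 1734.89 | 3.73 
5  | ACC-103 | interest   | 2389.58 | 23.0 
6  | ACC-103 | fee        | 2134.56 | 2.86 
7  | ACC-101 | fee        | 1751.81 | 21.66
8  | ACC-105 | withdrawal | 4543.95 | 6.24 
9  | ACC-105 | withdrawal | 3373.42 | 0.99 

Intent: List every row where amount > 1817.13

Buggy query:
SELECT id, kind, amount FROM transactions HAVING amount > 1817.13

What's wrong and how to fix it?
Bug: This is a non-aggregate query (no GROUP BY, no aggregates), so in SQLite the HAVING clause is invalid here; a row-level condition belongs in WHERE

Fix: Use WHERE for row-level filtering

Corrected query:
SELECT id, kind, amount FROM transactions WHERE amount > 1817.13

Result:
id | kind       | amount 
---+------------+--------
1  | transfer   | 4453.76
2  | deposit    | 4828.85
5  | interest   | 2389.58
6  | fee        | 2134.56
8  | withdrawal | 4543.95
9  | withdrawal | 3373.42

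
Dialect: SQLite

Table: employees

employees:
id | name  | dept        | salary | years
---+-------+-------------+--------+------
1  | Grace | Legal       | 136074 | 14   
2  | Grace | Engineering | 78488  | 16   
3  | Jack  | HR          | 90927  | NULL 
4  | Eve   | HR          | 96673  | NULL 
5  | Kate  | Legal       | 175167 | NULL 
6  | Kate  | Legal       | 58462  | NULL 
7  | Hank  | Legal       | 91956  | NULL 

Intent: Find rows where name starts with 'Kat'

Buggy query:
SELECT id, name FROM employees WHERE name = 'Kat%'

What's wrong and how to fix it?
Bug: '=' compares the literal string including the % character; pattern matching needs LIKE

Fix: Replace '=' with LIKE so 'Kat%' is treated as a pattern

Corrected query:
SELECT id, name FROM employees WHERE name LIKE 'Kat%'

Result:
id | name
---+-----
5  | Kate
6  | Kate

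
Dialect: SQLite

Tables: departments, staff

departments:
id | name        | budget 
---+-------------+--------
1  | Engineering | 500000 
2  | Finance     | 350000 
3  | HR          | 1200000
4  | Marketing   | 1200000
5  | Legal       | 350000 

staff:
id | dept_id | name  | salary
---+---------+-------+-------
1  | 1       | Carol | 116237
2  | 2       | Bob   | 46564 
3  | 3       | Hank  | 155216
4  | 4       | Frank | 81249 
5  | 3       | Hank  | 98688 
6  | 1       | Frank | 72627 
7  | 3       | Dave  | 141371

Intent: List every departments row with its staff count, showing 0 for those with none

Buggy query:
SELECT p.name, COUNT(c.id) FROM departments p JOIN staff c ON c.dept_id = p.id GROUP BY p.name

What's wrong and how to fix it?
Bug: An inner join excludes parents with zero children

Fix: Use LEFT JOIN so parents without children still appear (COUNT(c.id) gives 0)

Corrected query:
SELECT p.name, COUNT(c.id) FROM departments p LEFT JOIN staff c ON c.dept_id = p.id GROUP BY p.name

Result:
name        | COUNT(c.id)
------------+------------
Engineering | 2          
Finance     | 1          
HR          | 3          
Legal       | 0          
Marketing   | 1          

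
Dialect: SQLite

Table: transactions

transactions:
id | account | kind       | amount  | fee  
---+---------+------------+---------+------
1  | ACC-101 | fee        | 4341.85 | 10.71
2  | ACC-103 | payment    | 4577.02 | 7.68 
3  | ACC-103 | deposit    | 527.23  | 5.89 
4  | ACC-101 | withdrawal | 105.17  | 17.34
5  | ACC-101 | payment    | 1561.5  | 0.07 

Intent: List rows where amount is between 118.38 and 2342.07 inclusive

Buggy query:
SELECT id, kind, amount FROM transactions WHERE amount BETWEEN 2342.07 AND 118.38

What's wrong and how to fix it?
Bug: The bounds are reversed; BETWEEN a AND b requires a <= b to match anything

Fix: Write BETWEEN 118.38 AND 2342.07

Corrected query:
SELECT id, kind, amount FROM transactions WHERE amount BETWEEN 118.38 AND 2342.07

Result:
id | kind    | amount
---+---------+-------
3  | deposit | 527.23
5  | payment | 1561.5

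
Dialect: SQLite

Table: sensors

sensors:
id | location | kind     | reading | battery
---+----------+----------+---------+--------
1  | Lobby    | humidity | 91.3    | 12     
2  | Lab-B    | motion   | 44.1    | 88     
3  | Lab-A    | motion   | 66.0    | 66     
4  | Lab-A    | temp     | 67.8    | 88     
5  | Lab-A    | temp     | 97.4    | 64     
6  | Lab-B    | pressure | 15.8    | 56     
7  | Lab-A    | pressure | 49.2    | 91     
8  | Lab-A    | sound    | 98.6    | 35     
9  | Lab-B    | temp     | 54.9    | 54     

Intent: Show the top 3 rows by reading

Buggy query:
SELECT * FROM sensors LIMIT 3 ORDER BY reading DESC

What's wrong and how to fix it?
Bug: LIMIT must come after ORDER BY

Fix: Swap the clauses: ORDER BY first, then LIMIT

Corrected query:
SELECT * FROM sensors ORDER BY reading DESC LIMIT 3

Result:
id | location | kind     | reading | battery
---+----------+----------+---------+--------
8  | Lab-A    | sound    | 98.6    | 35     
5  | Lab-A    | temp     | 97.4    | 64     
1  | Lobby    | humidity | 91.3    | 12     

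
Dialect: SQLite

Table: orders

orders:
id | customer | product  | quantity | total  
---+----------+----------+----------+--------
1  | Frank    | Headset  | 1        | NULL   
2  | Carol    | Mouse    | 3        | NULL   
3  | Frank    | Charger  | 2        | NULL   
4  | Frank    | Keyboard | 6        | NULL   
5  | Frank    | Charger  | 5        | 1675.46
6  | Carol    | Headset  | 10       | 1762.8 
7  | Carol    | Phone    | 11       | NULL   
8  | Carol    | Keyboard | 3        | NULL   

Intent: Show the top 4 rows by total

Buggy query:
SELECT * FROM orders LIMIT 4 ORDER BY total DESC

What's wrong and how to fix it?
Bug: LIMIT must come after ORDER BY

Fix: Swap the clauses: ORDER BY first, then LIMIT

Corrected query:
SELECT * FROM orders ORDER BY total DESC LIMIT 4

Result:
id | customer | product | quantity | total  
---+----------+---------+----------+--------
6  | Carol    | Headset | 10       | 1762.8 
5  | Frank    | Charger | 5        | 1675.46
1  | Frank    | Headset | 1        | NULL   
2  | Carol    | Mouse   | 3        | NULL   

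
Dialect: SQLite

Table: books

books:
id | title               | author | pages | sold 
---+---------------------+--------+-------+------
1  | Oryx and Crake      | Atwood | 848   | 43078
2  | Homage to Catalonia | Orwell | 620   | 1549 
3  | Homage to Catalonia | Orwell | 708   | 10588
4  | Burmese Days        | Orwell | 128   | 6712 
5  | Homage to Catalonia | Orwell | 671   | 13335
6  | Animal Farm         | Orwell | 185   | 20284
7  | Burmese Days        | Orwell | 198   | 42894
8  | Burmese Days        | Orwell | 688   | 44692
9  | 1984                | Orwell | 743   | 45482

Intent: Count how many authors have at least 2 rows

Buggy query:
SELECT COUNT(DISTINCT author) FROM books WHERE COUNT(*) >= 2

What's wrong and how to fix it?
Bug: WHERE filters individual rows, not groups, so a group-level COUNT is invalid there

Fix: Group first with HAVING COUNT(*) >= 2, then COUNT the resulting groups

Corrected query:
SELECT COUNT(*) FROM (SELECT author FROM books GROUP BY author HAVING COUNT(*) >= 2)

Result:
COUNT(*)
--------
1       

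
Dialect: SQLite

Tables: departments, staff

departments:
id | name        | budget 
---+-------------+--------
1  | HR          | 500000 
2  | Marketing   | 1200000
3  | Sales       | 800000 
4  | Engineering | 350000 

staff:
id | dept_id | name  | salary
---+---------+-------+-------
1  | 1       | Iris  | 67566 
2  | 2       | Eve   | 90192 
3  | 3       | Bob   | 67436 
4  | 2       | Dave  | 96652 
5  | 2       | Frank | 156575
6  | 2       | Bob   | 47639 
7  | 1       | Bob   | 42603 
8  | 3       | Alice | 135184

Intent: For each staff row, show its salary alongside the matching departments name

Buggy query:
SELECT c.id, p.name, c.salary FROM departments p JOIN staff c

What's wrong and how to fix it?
Bug: JOIN with no ON clause produces a cartesian product; every staff row pairs with every departments row

Fix: Add ON c.dept_id = p.id to the JOIN

Corrected query:
SELECT c.id, p.name, c.salary FROM departments p JOIN staff c ON c.dept_id = p.id

Result:
id | name      | salary
---+-----------+-------
1  | HR        | 67566 
2  | Marketing | 90192 
3  | Sales     | 67436 
4  | Marketing | 96652 
5  | Marketing | 156575
6  | Marketing | 47639 
7  | HR        | 42603 
8  | Sales     | 135184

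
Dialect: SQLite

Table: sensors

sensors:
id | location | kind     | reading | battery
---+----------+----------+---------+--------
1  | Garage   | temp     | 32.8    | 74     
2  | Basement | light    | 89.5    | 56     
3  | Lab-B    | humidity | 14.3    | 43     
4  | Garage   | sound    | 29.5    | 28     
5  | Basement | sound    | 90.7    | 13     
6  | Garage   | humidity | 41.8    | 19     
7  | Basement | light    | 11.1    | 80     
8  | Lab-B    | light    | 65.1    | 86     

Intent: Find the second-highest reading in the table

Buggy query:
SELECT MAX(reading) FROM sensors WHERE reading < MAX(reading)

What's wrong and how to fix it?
Bug: The inner MAX is an aggregate inside WHERE, which is not allowed

Fix: Put the inner MAX in a scalar subquery

Corrected query:
SELECT MAX(reading) FROM sensors WHERE reading < (SELECT MAX(reading) FROM sensors)

Result:
MAX(reading)
------------
89.5        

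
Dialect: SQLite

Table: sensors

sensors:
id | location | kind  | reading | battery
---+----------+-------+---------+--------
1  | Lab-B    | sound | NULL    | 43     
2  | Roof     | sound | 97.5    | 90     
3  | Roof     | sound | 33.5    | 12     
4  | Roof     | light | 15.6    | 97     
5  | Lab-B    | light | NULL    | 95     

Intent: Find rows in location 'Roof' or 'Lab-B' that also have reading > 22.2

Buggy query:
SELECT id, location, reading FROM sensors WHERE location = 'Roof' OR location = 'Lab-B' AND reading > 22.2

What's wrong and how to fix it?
Bug: AND binds tighter than OR, so this parses as location = 'Roof' OR (location = 'Lab-B' AND reading > 22.2)

Fix: Add parentheses around the OR so the AND applies to both alternatives

Corrected query:
SELECT id, location, reading FROM sensors WHERE (location = 'Roof' OR location = 'Lab-B') AND reading > 22.2

Result:
id | location | reading
---+----------+--------
2  | Roof     | 97.5   
3  | Roof     | 33.5   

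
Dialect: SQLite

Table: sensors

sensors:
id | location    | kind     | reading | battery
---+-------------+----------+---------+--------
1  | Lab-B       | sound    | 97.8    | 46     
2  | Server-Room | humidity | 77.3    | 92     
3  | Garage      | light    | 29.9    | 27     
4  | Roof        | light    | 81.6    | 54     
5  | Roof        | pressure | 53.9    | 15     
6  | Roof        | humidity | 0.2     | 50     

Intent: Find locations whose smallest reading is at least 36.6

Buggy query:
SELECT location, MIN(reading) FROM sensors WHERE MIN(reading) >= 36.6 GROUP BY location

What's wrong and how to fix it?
Bug: MIN() in WHERE is a misuse of aggregate

Fix: Use HAVING for the per-group MIN condition

Corrected query:
SELECT location, MIN(reading) FROM sensors GROUP BY location HAVING MIN(reading) >= 36.6

Result:
location    | MIN(reading)
------------+-------------
Lab-B       | 97.8        
Server-Room | 77.3        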